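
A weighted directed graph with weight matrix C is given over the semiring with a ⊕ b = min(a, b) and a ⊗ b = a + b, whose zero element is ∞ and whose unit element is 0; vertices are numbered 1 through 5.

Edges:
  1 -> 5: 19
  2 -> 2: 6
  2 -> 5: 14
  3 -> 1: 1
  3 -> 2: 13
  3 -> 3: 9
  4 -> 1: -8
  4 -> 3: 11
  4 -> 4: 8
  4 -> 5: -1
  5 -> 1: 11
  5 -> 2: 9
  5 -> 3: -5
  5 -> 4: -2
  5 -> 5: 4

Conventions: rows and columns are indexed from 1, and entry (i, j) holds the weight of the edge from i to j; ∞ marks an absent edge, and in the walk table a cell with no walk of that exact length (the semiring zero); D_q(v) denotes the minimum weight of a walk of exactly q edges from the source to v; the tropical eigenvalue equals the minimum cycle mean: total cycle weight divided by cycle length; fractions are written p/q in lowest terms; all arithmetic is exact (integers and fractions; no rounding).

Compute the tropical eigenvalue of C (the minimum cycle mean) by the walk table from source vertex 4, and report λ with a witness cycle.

q=0: [∞, ∞, ∞, 0, ∞]
q=1: [-8, ∞, 11, 8, -1]
q=2: [0, 8, -6, -3, 3]
q=3: [-11, 7, -2, 1, -4]
q=4: [-7, 5, -9, -6, 0]
q=5: [-14, 4, -5, -2, -7]
Optimal cycle mean attained by: cycle 4->5->4, total (-1) + (-2), length 2.
Answer: λ = -3/2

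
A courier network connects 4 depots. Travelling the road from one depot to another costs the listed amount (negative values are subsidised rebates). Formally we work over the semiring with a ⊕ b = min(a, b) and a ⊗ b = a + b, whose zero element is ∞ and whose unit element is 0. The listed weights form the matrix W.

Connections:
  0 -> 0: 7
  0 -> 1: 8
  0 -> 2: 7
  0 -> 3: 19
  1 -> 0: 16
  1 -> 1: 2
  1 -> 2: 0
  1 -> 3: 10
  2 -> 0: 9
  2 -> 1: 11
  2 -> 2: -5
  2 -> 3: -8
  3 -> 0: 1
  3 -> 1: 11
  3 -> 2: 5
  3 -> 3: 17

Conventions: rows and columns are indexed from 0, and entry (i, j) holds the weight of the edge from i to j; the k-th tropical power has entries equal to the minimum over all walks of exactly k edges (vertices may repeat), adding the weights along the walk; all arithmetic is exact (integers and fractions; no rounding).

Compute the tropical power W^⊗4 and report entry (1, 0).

W^⊗2:
  [14, 10, 2, -1]
  [9, 4, -5, -8]
  [-7, 3, -10, -13]
  [8, 9, 0, -3]
W^⊗3:
  [0, 10, -3, -6]
  [-7, 3, -10, -13]
  [-12, -2, -15, -18]
  [-2, 8, -5, -8]
W^⊗4:
  [-5, 5, -8, -11]
  [-12, -2, -15, -18]
  [-17, -7, -20, -23]
  [-7, 3, -10, -13]
Key observation: the optimum is the walk 1->2->2->3->0, with weight 0 + (-5) + (-8) + 1 = -12.
Optimal value attained by: walk 1->2->2->3->0.
Answer: (W^⊗4)[1][0] = -12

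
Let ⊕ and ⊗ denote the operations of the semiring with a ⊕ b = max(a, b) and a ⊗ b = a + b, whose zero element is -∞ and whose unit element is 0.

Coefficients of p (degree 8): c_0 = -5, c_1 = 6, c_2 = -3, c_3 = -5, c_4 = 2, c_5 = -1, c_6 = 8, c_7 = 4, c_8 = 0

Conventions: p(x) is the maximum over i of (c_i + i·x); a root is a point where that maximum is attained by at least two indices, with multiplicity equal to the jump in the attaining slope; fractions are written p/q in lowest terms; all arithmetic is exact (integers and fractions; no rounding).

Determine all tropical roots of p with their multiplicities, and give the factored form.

hull edge (i=0, c=-5) to (i=1, c=6): slope 11, span 1
hull edge (i=1, c=6) to (i=6, c=8): slope 2/5, span 5
hull edge (i=6, c=8) to (i=8, c=0): slope -4, span 2
Factored form: p(x) = 0 ⊗ (x ⊕ (-11)) ⊗ (x ⊕ (-2/5)) ⊗ (x ⊕ (-2/5)) ⊗ (x ⊕ (-2/5)) ⊗ (x ⊕ (-2/5)) ⊗ (x ⊕ (-2/5)) ⊗ (x ⊕ 4) ⊗ (x ⊕ 4)
Answer: roots = -11 (mult 1), -2/5 (mult 5), 4 (mult 2)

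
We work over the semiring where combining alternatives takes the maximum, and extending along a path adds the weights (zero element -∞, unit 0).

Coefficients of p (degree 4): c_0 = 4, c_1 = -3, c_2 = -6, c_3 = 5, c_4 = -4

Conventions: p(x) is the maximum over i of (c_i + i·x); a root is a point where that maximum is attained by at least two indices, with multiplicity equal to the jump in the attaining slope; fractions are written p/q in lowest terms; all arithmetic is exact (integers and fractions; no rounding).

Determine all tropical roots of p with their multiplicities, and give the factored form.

hull edge (i=0, c=4) to (i=3, c=5): slope 1/3, span 3
hull edge (i=3, c=5) to (i=4, c=-4): slope -9, span 1
Factored form: p(x) = -4 ⊗ (x ⊕ (-1/3)) ⊗ (x ⊕ (-1/3)) ⊗ (x ⊕ (-1/3)) ⊗ (x ⊕ 9)
Answer: roots = -1/3 (mult 3), 9 (mult 1)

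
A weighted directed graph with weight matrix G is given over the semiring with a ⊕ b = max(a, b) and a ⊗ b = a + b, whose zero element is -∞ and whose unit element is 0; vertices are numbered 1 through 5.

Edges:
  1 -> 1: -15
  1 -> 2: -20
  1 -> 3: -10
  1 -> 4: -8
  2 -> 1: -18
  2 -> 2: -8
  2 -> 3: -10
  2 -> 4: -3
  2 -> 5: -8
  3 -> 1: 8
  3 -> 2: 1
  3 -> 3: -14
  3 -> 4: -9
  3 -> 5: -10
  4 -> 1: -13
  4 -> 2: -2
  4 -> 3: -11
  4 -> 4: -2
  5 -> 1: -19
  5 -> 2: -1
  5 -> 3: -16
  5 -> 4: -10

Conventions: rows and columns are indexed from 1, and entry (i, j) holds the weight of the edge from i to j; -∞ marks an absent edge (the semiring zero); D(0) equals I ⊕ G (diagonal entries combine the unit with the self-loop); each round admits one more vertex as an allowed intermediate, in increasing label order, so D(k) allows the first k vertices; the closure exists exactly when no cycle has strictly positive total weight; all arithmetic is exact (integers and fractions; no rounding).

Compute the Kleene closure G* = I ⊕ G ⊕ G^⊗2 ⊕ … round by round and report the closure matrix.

D(0):
  [0, -20, -10, -8, -∞]
  [-18, 0, -10, -3, -8]
  [8, 1, 0, -9, -10]
  [-13, -2, -11, 0, -∞]
  [-19, -1, -16, -10, 0]
D(1):
  [0, -20, -10, -8, -∞]
  [-18, 0, -10, -3, -8]
  [8, 1, 0, 0, -10]
  [-13, -2, -11, 0, -∞]
  [-19, -1, -16, -10, 0]
D(2):
  [0, -20, -10, -8, -28]
  [-18, 0, -10, -3, -8]
  [8, 1, 0, 0, -7]
  [-13, -2, -11, 0, -10]
  [-19, -1, -11, -4, 0]
D(3):
  [0, -9, -10, -8, -17]
  [-2, 0, -10, -3, -8]
  [8, 1, 0, 0, -7]
  [-3, -2, -11, 0, -10]
  [-3, -1, -11, -4, 0]
D(4):
  [0, -9, -10, -8, -17]
  [-2, 0, -10, -3, -8]
  [8, 1, 0, 0, -7]
  [-3, -2, -11, 0, -10]
  [-3, -1, -11, -4, 0]
D(5):
  [0, -9, -10, -8, -17]
  [-2, 0, -10, -3, -8]
  [8, 1, 0, 0, -7]
  [-3, -2, -11, 0, -10]
  [-3, -1, -11, -4, 0]
Answer: G* = [[0, -9, -10, -8, -17], [-2, 0, -10, -3, -8], [8, 1, 0, 0, -7], [-3, -2, -11, 0, -10], [-3, -1, -11, -4, 0]]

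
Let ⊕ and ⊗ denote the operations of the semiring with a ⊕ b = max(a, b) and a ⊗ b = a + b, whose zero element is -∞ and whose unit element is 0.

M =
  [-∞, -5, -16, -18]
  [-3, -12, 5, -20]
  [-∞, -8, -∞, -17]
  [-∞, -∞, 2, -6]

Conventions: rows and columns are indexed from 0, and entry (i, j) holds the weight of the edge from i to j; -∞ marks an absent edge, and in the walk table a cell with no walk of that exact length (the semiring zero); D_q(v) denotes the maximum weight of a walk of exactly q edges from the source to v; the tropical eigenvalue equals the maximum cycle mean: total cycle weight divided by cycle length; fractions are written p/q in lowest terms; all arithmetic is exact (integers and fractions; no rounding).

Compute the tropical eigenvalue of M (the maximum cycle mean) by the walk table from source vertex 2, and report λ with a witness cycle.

q=0: [-∞, -∞, 0, -∞]
q=1: [-∞, -8, -∞, -17]
q=2: [-11, -20, -3, -23]
q=3: [-23, -11, -15, -20]
q=4: [-14, -23, -6, -26]
Optimal cycle mean attained by: cycle 1->2->1, total 5 + (-8), length 2.
Answer: λ = -3/2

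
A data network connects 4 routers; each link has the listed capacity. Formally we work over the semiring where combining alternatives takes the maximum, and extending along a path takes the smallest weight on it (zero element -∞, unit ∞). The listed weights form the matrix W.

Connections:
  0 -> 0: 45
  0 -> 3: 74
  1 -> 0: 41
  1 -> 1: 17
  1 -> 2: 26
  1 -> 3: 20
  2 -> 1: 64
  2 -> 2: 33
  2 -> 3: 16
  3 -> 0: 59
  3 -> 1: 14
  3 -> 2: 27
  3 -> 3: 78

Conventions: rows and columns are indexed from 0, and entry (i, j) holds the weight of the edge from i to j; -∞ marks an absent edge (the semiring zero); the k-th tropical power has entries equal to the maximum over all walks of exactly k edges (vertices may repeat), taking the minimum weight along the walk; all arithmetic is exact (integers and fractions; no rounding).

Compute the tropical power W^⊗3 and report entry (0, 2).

W^⊗2:
  [59, 14, 27, 74]
  [41, 26, 26, 41]
  [41, 33, 33, 20]
  [59, 27, 27, 78]
W^⊗3:
  [59, 27, 27, 74]
  [41, 26, 27, 41]
  [41, 33, 33, 41]
  [59, 27, 27, 78]
Key observation: the optimum is the walk 0->0->3->2, with weight 45 min 74 min 27 = 27.
Optimal value attained by: walk 0->0->3->2.
Answer: (W^⊗3)[0][2] = 27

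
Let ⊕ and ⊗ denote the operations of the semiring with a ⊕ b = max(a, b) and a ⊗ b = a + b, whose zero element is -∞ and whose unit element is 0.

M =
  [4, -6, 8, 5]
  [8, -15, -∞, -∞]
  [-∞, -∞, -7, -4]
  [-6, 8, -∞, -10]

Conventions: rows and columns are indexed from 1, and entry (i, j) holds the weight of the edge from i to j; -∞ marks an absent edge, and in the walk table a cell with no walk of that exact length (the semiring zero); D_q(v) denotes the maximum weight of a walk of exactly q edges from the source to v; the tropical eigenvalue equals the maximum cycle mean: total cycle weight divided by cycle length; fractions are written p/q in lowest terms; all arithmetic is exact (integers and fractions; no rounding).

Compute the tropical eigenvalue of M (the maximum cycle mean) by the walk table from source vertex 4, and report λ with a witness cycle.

q=0: [-∞, -∞, -∞, 0]
q=1: [-6, 8, -∞, -10]
q=2: [16, -2, 2, -1]
q=3: [20, 10, 24, 21]
q=4: [24, 29, 28, 25]
Optimal cycle mean attained by: cycle 1->4->2->1, total 5 + 8 + 8, length 3.
Answer: λ = 7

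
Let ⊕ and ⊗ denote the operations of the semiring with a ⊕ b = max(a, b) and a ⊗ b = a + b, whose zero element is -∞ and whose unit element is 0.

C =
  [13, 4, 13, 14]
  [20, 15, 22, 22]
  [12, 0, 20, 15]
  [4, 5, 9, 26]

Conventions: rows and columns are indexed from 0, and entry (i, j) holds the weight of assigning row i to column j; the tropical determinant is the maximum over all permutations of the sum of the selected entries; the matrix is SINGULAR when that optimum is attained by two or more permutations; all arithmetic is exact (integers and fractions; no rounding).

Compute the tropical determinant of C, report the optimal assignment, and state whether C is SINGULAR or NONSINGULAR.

σ = (0, 1, 2, 3): 13 + 15 + 20 + 26 = 74
σ = (0, 1, 3, 2): 13 + 15 + 15 + 9 = 52
σ = (0, 2, 1, 3): 13 + 22 + 0 + 26 = 61
σ = (0, 2, 3, 1): 13 + 22 + 15 + 5 = 55
σ = (0, 3, 1, 2): 13 + 22 + 0 + 9 = 44
σ = (0, 3, 2, 1): 13 + 22 + 20 + 5 = 60
σ = (1, 0, 2, 3): 4 + 20 + 20 + 26 = 70
σ = (1, 0, 3, 2): 4 + 20 + 15 + 9 = 48
σ = (1, 2, 0, 3): 4 + 22 + 12 + 26 = 64
σ = (1, 2, 3, 0): 4 + 22 + 15 + 4 = 45
σ = (1, 3, 0, 2): 4 + 22 + 12 + 9 = 47
σ = (1, 3, 2, 0): 4 + 22 + 20 + 4 = 50
σ = (2, 0, 1, 3): 13 + 20 + 0 + 26 = 59
σ = (2, 0, 3, 1): 13 + 20 + 15 + 5 = 53
σ = (2, 1, 0, 3): 13 + 15 + 12 + 26 = 66
σ = (2, 1, 3, 0): 13 + 15 + 15 + 4 = 47
σ = (2, 3, 0, 1): 13 + 22 + 12 + 5 = 52
σ = (2, 3, 1, 0): 13 + 22 + 0 + 4 = 39
σ = (3, 0, 1, 2): 14 + 20 + 0 + 9 = 43
σ = (3, 0, 2, 1): 14 + 20 + 20 + 5 = 59
σ = (3, 1, 0, 2): 14 + 15 + 12 + 9 = 50
σ = (3, 1, 2, 0): 14 + 15 + 20 + 4 = 53
σ = (3, 2, 0, 1): 14 + 22 + 12 + 5 = 53
σ = (3, 2, 1, 0): 14 + 22 + 0 + 4 = 40
Optimal value attained by: σ = (0, 1, 2, 3).
Answer: det⊕(C) = 74; verdict: NONSINGULAR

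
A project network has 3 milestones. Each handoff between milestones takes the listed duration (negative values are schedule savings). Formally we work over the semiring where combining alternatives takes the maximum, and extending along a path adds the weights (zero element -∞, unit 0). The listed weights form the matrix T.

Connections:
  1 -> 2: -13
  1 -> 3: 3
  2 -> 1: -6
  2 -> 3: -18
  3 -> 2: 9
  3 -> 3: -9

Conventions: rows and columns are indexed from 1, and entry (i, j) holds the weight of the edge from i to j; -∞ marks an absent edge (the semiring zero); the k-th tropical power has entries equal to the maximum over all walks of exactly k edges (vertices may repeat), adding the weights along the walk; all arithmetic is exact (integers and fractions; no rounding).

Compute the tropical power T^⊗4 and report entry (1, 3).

T^⊗2:
  [-19, 12, -6]
  [-∞, -9, -3]
  [3, 0, -9]
T^⊗3:
  [6, 3, -6]
  [-15, 6, -12]
  [-6, 0, 6]
T^⊗4:
  [-3, 3, 9]
  [0, -3, -12]
  [-6, 15, -3]
Key observation: the optimum is the walk 1->3->2->1->3, with weight 3 + 9 + (-6) + 3 = 9.
Optimal value attained by: walk 1->3->2->1->3.
Answer: (T^⊗4)[1][3] = 9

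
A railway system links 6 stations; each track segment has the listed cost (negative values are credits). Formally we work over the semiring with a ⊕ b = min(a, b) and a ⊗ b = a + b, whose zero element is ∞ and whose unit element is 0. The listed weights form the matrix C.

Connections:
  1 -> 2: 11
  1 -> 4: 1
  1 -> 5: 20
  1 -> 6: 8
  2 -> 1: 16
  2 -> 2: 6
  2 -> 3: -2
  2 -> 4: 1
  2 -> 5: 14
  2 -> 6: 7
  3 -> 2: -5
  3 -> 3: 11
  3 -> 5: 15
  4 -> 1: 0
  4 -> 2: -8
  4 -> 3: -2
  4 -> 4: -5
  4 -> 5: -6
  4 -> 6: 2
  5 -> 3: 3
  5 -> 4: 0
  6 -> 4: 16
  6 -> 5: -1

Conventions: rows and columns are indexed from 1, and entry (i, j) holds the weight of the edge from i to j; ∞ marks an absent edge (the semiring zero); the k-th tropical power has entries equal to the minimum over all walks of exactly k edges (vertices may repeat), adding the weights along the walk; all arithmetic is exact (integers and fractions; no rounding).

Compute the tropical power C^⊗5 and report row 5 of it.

C^⊗2:
  [1, -7, -1, -4, -5, 3]
  [1, -7, -1, -4, -5, 3]
  [11, 1, -7, -4, 9, 2]
  [-5, -13, -10, -10, -11, -3]
  [0, -8, -2, -5, -6, 2]
  [16, 8, 2, -1, 10, 18]
C^⊗3:
  [-4, -12, -9, -9, -10, -2]
  [-4, -12, -9, -9, -10, -2]
  [-4, -12, -6, -9, -10, -2]
  [-10, -18, -15, -15, -16, -8]
  [-5, -13, -10, -10, -11, -3]
  [-1, -9, -3, -6, -7, 1]
C^⊗4:
  [-9, -17, -14, -14, -15, -7]
  [-9, -17, -14, -14, -15, -7]
  [-9, -17, -14, -14, -15, -7]
  [-15, -23, -20, -20, -21, -13]
  [-10, -18, -15, -15, -16, -8]
  [-6, -14, -11, -11, -12, -4]
C^⊗5:
  [-14, -22, -19, -19, -20, -12]
  [-14, -22, -19, -19, -20, -12]
  [-14, -22, -19, -19, -20, -12]
  [-20, -28, -25, -25, -26, -18]
  [-15, -23, -20, -20, -21, -13]
  [-11, -19, -16, -16, -17, -9]
Answer: row 5 of C^⊗5 = [-15, -23, -20, -20, -21, -13]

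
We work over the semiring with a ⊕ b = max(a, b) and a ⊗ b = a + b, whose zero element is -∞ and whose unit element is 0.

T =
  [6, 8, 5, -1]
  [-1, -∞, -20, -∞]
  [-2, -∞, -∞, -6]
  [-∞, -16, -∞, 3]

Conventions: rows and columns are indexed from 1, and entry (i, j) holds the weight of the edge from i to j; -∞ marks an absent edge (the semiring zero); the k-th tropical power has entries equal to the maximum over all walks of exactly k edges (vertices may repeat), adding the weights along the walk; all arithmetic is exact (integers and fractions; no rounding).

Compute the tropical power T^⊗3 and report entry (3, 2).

T^⊗2:
  [12, 14, 11, 5]
  [5, 7, 4, -2]
  [4, 6, 3, -3]
  [-17, -13, -36, 6]
T^⊗3:
  [18, 20, 17, 11]
  [11, 13, 10, 4]
  [10, 12, 9, 3]
  [-11, -9, -12, 9]
Key observation: the optimum is the walk 3->1->1->2, with weight (-2) + 6 + 8 = 12.
Optimal value attained by: walk 3->1->1->2.
Answer: (T^⊗3)[3][2] = 12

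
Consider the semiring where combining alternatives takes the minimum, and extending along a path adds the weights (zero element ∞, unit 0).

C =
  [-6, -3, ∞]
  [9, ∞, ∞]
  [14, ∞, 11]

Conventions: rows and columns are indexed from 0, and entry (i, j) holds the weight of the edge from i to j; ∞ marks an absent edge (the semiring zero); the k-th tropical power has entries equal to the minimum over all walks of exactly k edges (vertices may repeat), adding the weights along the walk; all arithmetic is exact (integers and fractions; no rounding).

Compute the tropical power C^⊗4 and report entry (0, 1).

C^⊗2:
  [-12, -9, ∞]
  [3, 6, ∞]
  [8, 11, 22]
C^⊗3:
  [-18, -15, ∞]
  [-3, 0, ∞]
  [2, 5, 33]
C^⊗4:
  [-24, -21, ∞]
  [-9, -6, ∞]
  [-4, -1, 44]
Key observation: the optimum is the walk 0->0->0->0->1, with weight (-6) + (-6) + (-6) + (-3) = -21.
Optimal value attained by: walk 0->0->0->0->1.
Answer: (C^⊗4)[0][1] = -21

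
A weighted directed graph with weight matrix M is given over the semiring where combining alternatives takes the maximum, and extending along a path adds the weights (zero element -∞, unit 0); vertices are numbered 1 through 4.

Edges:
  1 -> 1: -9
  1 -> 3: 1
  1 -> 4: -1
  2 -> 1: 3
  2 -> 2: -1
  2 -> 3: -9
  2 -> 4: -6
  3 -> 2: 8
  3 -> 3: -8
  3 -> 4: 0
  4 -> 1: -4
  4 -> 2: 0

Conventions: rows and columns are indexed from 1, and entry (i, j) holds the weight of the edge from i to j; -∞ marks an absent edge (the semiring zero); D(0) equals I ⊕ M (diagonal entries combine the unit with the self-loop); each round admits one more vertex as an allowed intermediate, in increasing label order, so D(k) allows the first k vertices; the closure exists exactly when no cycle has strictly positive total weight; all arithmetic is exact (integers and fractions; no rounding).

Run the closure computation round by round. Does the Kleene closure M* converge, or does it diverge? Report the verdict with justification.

D(0):
  [0, -∞, 1, -1]
  [3, 0, -9, -6]
  [-∞, 8, 0, 0]
  [-4, 0, -∞, 0]
D(1):
  [0, -∞, 1, -1]
  [3, 0, 4, 2]
  [-∞, 8, 0, 0]
  [-4, 0, -3, 0]
Detection: at round 2, diagonal entry (3, 3) turns strictly positive.
Key observation: the cycle 3->2->1->3 has total weight 8 + 3 + 1, which is strictly positive.
Answer: DIVERGES — positive cycle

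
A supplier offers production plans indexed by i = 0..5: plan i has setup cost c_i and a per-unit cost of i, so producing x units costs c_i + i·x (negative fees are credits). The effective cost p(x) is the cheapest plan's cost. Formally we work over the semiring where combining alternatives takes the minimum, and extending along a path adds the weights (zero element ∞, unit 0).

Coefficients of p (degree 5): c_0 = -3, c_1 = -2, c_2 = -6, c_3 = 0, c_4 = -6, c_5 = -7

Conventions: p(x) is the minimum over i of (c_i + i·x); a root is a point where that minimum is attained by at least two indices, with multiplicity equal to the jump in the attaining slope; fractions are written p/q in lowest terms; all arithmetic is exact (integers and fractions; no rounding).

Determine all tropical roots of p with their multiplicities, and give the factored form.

hull edge (i=0, c=-3) to (i=2, c=-6): slope -3/2, span 2
hull edge (i=2, c=-6) to (i=5, c=-7): slope -1/3, span 3
Factored form: p(x) = -7 ⊗ (x ⊕ 1/3) ⊗ (x ⊕ 1/3) ⊗ (x ⊕ 1/3) ⊗ (x ⊕ 3/2) ⊗ (x ⊕ 3/2)
Answer: roots = 1/3 (mult 3), 3/2 (mult 2)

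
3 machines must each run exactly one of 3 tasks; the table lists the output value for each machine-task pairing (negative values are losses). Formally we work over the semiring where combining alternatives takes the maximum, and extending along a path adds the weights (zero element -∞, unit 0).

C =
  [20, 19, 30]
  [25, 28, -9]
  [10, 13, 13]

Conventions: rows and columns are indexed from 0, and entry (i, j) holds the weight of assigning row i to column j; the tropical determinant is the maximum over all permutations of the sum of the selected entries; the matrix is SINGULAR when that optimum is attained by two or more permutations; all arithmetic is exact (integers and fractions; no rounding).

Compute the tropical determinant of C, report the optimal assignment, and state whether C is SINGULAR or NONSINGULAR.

σ = (0, 1, 2): 20 + 28 + 13 = 61
σ = (0, 2, 1): 20 + (-9) + 13 = 24
σ = (1, 0, 2): 19 + 25 + 13 = 57
σ = (1, 2, 0): 19 + (-9) + 10 = 20
σ = (2, 0, 1): 30 + 25 + 13 = 68
σ = (2, 1, 0): 30 + 28 + 10 = 68
Optimal value attained by: σ = (2, 0, 1).
Answer: det⊕(C) = 68; verdict: SINGULAR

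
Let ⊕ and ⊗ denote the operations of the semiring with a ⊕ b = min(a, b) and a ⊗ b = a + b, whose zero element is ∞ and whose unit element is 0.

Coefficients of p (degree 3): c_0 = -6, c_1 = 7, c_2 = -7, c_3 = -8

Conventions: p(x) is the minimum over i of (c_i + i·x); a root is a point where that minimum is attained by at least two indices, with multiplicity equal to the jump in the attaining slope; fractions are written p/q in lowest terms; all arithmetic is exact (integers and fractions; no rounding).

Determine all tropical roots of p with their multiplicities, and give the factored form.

hull edge (i=0, c=-6) to (i=3, c=-8): slope -2/3, span 3
Factored form: p(x) = -8 ⊗ (x ⊕ 2/3) ⊗ (x ⊕ 2/3) ⊗ (x ⊕ 2/3)
Answer: roots = 2/3 (mult 3)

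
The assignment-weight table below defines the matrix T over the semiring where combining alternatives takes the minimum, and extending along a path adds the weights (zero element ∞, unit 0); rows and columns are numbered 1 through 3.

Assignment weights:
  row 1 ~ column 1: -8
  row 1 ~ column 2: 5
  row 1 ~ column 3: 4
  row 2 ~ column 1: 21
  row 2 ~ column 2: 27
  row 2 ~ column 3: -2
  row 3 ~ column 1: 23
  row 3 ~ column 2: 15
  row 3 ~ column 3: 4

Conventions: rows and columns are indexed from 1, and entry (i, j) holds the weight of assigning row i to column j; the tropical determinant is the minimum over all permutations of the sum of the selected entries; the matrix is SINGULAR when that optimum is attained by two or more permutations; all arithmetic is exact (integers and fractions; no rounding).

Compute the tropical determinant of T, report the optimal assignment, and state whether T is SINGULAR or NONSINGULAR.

σ = (1, 2, 3): (-8) + 27 + 4 = 23
σ = (1, 3, 2): (-8) + (-2) + 15 = 5
σ = (2, 1, 3): 5 + 21 + 4 = 30
σ = (2, 3, 1): 5 + (-2) + 23 = 26
σ = (3, 1, 2): 4 + 21 + 15 = 40
σ = (3, 2, 1): 4 + 27 + 23 = 54
Optimal value attained by: σ = (1, 3, 2).
Answer: det⊕(T) = 5; verdict: NONSINGULAR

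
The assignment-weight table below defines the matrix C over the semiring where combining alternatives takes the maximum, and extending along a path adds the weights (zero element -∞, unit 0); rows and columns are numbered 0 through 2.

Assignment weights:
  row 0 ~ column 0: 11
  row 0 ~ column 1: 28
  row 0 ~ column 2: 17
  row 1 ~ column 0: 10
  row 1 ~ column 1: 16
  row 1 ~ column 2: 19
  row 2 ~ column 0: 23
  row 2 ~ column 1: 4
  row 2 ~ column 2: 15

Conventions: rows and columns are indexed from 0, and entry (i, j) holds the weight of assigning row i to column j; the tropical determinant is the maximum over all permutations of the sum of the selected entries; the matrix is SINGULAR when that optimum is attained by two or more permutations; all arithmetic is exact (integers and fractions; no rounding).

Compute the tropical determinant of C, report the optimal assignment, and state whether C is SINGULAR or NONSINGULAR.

σ = (0, 1, 2): 11 + 16 + 15 = 42
σ = (0, 2, 1): 11 + 19 + 4 = 34
σ = (1, 0, 2): 28 + 10 + 15 = 53
σ = (1, 2, 0): 28 + 19 + 23 = 70
σ = (2, 0, 1): 17 + 10 + 4 = 31
σ = (2, 1, 0): 17 + 16 + 23 = 56
Optimal value attained by: σ = (1, 2, 0).
Answer: det⊕(C) = 70; verdict: NONSINGULAR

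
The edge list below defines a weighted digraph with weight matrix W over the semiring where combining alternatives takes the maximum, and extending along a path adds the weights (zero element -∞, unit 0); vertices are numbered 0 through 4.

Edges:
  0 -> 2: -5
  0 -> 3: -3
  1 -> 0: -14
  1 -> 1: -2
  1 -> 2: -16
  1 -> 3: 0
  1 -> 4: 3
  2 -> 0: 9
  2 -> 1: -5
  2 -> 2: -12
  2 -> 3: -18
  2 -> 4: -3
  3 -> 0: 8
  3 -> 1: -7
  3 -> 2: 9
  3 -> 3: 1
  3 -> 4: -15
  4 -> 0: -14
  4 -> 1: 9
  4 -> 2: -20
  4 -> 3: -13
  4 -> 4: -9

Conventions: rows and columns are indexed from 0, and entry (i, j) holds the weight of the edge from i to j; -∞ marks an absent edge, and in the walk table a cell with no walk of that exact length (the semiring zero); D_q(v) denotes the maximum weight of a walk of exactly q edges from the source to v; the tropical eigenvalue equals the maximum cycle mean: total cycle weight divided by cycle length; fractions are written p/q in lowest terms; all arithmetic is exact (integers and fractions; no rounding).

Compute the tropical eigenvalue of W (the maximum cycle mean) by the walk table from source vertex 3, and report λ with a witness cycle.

q=0: [-∞, -∞, -∞, 0, -∞]
q=1: [8, -7, 9, 1, -15]
q=2: [18, 4, 10, 5, 6]
q=3: [19, 15, 14, 15, 7]
q=4: [23, 16, 24, 16, 18]
q=5: [33, 27, 25, 20, 21]
Optimal cycle mean attained by: cycle 1->4->1, total 3 + 9, length 2.
Answer: λ = 6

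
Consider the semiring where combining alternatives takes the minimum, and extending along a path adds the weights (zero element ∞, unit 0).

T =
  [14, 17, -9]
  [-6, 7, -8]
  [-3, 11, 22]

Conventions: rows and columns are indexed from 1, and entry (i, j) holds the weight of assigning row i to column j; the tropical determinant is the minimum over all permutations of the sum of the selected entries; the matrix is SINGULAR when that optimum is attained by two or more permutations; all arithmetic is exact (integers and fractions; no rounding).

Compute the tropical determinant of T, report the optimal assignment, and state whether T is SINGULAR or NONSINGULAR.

σ = (1, 2, 3): 14 + 7 + 22 = 43
σ = (1, 3, 2): 14 + (-8) + 11 = 17
σ = (2, 1, 3): 17 + (-6) + 22 = 33
σ = (2, 3, 1): 17 + (-8) + (-3) = 6
σ = (3, 1, 2): (-9) + (-6) + 11 = -4
σ = (3, 2, 1): (-9) + 7 + (-3) = -5
Optimal value attained by: σ = (3, 2, 1).
Answer: det⊕(T) = -5; verdict: NONSINGULAR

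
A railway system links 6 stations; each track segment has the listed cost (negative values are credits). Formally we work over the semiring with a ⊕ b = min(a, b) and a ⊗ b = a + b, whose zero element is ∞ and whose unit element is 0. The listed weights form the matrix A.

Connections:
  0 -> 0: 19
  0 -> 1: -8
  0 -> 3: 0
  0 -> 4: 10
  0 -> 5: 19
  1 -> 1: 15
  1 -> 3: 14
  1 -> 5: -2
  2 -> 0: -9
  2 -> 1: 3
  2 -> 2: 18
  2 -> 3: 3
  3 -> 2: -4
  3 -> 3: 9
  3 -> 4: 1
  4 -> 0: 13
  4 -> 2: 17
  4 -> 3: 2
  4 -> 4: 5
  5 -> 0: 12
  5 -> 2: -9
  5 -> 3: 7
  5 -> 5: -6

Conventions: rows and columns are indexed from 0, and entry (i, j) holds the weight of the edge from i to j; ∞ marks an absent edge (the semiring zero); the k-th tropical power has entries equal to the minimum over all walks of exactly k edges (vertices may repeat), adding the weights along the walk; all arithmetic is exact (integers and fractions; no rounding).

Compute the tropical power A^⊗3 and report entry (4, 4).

A^⊗2:
  [23, 7, -4, 6, 1, -10]
  [10, 30, -11, 5, 15, -8]
  [9, -17, -1, -9, 1, 1]
  [-13, -1, 5, -1, 6, ∞]
  [8, 5, -2, 7, 3, 32]
  [-18, -6, -15, -6, 8, -12]
A^⊗3:
  [-13, -1, -19, -3, 6, -16]
  [-20, -8, -17, -8, 6, -14]
  [-10, -2, -13, -3, -8, -19]
  [-4, -21, -5, -13, -3, -3]
  [-11, 0, 3, 1, 8, 3]
  [-24, -26, -21, -18, -8, -18]
Key observation: the optimum is the walk 4->3->4->4, with weight 2 + 1 + 5 = 8.
Optimal value attained by: walk 4->3->4->4.
Answer: (A^⊗3)[4][4] = 8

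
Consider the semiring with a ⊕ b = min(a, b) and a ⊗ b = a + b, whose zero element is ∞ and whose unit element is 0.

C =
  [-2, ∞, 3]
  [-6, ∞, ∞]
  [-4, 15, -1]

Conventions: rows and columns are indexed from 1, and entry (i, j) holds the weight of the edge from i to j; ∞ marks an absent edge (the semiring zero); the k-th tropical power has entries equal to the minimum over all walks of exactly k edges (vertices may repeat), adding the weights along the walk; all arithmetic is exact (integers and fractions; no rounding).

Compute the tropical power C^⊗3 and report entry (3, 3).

C^⊗2:
  [-4, 18, 1]
  [-8, ∞, -3]
  [-6, 14, -2]
C^⊗3:
  [-6, 16, -1]
  [-10, 12, -5]
  [-8, 13, -3]
Key observation: the optimum is the walk 3->1->1->3, with weight (-4) + (-2) + 3 = -3.
Optimal value attained by: walk 3->1->1->3.
Answer: (C^⊗3)[3][3] = -3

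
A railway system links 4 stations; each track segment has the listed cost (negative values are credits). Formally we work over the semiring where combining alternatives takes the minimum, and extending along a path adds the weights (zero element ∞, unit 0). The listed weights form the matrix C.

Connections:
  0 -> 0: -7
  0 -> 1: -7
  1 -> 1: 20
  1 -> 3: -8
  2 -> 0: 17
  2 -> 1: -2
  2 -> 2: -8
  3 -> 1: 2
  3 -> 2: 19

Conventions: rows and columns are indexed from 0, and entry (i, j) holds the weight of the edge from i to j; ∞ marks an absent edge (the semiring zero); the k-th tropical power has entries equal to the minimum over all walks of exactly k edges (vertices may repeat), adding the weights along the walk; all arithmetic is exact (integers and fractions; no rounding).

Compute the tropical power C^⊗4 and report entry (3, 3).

C^⊗2:
  [-14, -14, ∞, -15]
  [∞, -6, 11, 12]
  [9, -10, -16, -10]
  [36, 17, 11, -6]
C^⊗3:
  [-21, -21, 4, -22]
  [28, 9, 3, -14]
  [1, -18, -24, -18]
  [28, -4, 3, 9]
C^⊗4:
  [-28, -28, -4, -29]
  [20, -12, -5, 1]
  [-7, -26, -32, -26]
  [20, 1, -5, -12]
Key observation: the optimum is the walk 3->1->3->1->3, with weight 2 + (-8) + 2 + (-8) = -12.
Optimal value attained by: walk 3->1->3->1->3.
Answer: (C^⊗4)[3][3] = -12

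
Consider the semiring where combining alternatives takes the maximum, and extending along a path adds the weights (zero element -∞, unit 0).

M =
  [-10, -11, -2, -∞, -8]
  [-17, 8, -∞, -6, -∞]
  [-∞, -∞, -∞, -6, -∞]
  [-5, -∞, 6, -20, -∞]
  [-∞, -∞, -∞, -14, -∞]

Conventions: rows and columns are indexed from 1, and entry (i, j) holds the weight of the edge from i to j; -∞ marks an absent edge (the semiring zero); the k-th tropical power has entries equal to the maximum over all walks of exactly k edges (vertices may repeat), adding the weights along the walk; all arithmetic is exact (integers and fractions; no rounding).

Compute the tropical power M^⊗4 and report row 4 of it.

M^⊗2:
  [-20, -3, -12, -8, -18]
  [-9, 16, 0, 2, -25]
  [-11, -∞, 0, -26, -∞]
  [-15, -16, -7, 0, -13]
  [-19, -∞, -8, -34, -∞]
M^⊗3:
  [-13, 5, -2, -9, -28]
  [-1, 24, 8, 10, -17]
  [-21, -22, -13, -6, -19]
  [-5, -8, 6, -13, -23]
  [-29, -30, -21, -14, -27]
M^⊗4:
  [-12, 13, -3, -1, -21]
  [7, 32, 16, 18, -9]
  [-11, -14, 0, -19, -29]
  [-15, 0, -7, 0, -13]
  [-19, -22, -8, -27, -37]
Answer: row 4 of M^⊗4 = [-15, 0, -7, 0, -13]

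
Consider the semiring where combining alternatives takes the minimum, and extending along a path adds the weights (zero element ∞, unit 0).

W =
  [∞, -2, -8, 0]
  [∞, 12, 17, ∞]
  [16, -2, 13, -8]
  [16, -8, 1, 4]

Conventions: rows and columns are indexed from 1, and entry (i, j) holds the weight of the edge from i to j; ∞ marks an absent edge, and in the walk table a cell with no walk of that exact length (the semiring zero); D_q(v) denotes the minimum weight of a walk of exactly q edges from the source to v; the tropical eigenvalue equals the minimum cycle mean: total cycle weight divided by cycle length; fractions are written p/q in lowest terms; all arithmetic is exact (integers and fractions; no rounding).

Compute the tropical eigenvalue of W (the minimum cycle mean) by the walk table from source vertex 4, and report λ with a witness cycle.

q=0: [∞, ∞, ∞, 0]
q=1: [16, -8, 1, 4]
q=2: [17, -4, 5, -7]
q=3: [9, -15, -6, -3]
q=4: [10, -11, -2, -14]
Optimal cycle mean attained by: cycle 3->4->3, total (-8) + 1, length 2.
Answer: λ = -7/2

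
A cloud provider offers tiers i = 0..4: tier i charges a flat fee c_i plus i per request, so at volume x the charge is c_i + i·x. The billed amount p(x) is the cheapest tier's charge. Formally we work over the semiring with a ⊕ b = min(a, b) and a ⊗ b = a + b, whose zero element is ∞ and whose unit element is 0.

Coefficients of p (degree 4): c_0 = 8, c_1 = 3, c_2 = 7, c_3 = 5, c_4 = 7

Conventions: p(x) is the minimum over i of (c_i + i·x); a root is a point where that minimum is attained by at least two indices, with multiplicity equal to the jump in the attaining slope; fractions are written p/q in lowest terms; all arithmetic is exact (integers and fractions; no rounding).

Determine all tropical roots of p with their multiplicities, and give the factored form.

hull edge (i=0, c=8) to (i=1, c=3): slope -5, span 1
hull edge (i=1, c=3) to (i=3, c=5): slope 1, span 2
hull edge (i=3, c=5) to (i=4, c=7): slope 2, span 1
Factored form: p(x) = 7 ⊗ (x ⊕ (-2)) ⊗ (x ⊕ (-1)) ⊗ (x ⊕ (-1)) ⊗ (x ⊕ 5)
Answer: roots = -2 (mult 1), -1 (mult 2), 5 (mult 1)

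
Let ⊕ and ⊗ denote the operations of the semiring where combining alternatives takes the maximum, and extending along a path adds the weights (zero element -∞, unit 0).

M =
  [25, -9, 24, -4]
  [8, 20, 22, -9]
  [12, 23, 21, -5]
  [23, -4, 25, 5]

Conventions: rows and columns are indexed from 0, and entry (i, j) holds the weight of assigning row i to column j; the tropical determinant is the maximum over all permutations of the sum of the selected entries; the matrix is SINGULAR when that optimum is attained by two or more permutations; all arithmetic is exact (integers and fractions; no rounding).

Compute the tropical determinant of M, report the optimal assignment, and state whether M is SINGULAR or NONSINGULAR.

σ = (0, 1, 2, 3): 25 + 20 + 21 + 5 = 71
σ = (0, 1, 3, 2): 25 + 20 + (-5) + 25 = 65
σ = (0, 2, 1, 3): 25 + 22 + 23 + 5 = 75
σ = (0, 2, 3, 1): 25 + 22 + (-5) + (-4) = 38
σ = (0, 3, 1, 2): 25 + (-9) + 23 + 25 = 64
σ = (0, 3, 2, 1): 25 + (-9) + 21 + (-4) = 33
σ = (1, 0, 2, 3): (-9) + 8 + 21 + 5 = 25
σ = (1, 0, 3, 2): (-9) + 8 + (-5) + 25 = 19
σ = (1, 2, 0, 3): (-9) + 22 + 12 + 5 = 30
σ = (1, 2, 3, 0): (-9) + 22 + (-5) + 23 = 31
σ = (1, 3, 0, 2): (-9) + (-9) + 12 + 25 = 19
σ = (1, 3, 2, 0): (-9) + (-9) + 21 + 23 = 26
σ = (2, 0, 1, 3): 24 + 8 + 23 + 5 = 60
σ = (2, 0, 3, 1): 24 + 8 + (-5) + (-4) = 23
σ = (2, 1, 0, 3): 24 + 20 + 12 + 5 = 61
σ = (2, 1, 3, 0): 24 + 20 + (-5) + 23 = 62
σ = (2, 3, 0, 1): 24 + (-9) + 12 + (-4) = 23
σ = (2, 3, 1, 0): 24 + (-9) + 23 + 23 = 61
σ = (3, 0, 1, 2): (-4) + 8 + 23 + 25 = 52
σ = (3, 0, 2, 1): (-4) + 8 + 21 + (-4) = 21
σ = (3, 1, 0, 2): (-4) + 20 + 12 + 25 = 53
σ = (3, 1, 2, 0): (-4) + 20 + 21 + 23 = 60
σ = (3, 2, 0, 1): (-4) + 22 + 12 + (-4) = 26
σ = (3, 2, 1, 0): (-4) + 22 + 23 + 23 = 64
Optimal value attained by: σ = (0, 2, 1, 3).
Answer: det⊕(M) = 75; verdict: NONSINGULAR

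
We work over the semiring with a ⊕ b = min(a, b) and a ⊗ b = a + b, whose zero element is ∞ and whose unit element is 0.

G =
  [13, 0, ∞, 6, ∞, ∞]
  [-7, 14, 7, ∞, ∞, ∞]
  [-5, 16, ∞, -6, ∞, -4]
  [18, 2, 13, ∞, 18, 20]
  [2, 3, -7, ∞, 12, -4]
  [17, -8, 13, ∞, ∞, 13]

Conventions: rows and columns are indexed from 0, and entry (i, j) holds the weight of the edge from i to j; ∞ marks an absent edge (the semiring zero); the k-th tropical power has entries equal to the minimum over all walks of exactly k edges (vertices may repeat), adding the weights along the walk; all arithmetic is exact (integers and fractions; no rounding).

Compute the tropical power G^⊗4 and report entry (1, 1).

G^⊗2:
  [-7, 8, 7, 19, 24, 26]
  [2, -7, 21, -1, ∞, 3]
  [8, -12, 7, 1, 12, 9]
  [-5, 12, 9, 7, 30, 9]
  [-12, -12, 5, -13, 24, -11]
  [-15, 5, -1, 7, ∞, 9]
G^⊗3:
  [1, -7, 15, -1, 36, 3]
  [-14, -5, 0, 8, 17, 16]
  [-19, 1, -5, 1, 19, 3]
  [4, -5, 19, 1, 25, 5]
  [-19, -19, -5, -6, 5, 1]
  [-6, -15, 12, -9, 25, -5]
G^⊗4:
  [-14, -5, 0, 7, 17, 11]
  [-12, -14, 2, -8, 26, -4]
  [-10, -19, 8, -13, 19, -9]
  [-12, -3, 2, 10, 19, 15]
  [-26, -19, -12, -13, 12, -9]
  [-22, -13, -8, 0, 9, 8]
Key observation: the optimum is the walk 1->0->1->0->1, with weight (-7) + 0 + (-7) + 0 = -14.
Optimal value attained by: walk 1->0->1->0->1.
Answer: (G^⊗4)[1][1] = -14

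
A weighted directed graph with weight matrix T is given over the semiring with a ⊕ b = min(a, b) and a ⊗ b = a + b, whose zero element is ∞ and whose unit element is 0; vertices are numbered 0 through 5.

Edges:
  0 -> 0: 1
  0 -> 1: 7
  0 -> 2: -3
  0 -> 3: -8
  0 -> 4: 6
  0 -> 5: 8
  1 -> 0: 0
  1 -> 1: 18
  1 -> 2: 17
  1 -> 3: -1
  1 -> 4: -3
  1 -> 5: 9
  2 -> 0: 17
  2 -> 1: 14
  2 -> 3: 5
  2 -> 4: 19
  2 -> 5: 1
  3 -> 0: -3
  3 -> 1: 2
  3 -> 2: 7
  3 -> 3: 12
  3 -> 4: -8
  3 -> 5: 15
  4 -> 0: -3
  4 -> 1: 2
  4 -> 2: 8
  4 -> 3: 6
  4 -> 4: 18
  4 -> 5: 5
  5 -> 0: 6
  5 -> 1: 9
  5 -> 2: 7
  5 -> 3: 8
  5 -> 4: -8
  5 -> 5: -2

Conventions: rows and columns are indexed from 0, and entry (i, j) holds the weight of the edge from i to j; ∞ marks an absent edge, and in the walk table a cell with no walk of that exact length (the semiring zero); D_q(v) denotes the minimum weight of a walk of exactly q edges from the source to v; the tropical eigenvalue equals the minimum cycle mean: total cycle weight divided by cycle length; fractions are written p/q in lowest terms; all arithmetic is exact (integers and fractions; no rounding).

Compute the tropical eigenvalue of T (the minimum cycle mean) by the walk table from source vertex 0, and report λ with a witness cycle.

q=0: [0, ∞, ∞, ∞, ∞, ∞]
q=1: [1, 7, -3, -8, 6, 8]
q=2: [-11, -6, -2, -7, -16, -2]
q=3: [-19, -14, -14, -19, -15, -11]
q=4: [-22, -17, -22, -27, -27, -13]
q=5: [-30, -25, -25, -30, -35, -22]
q=6: [-38, -33, -33, -38, -38, -30]
Optimal cycle mean attained by: cycle 0->3->4->0, total (-8) + (-8) + (-3), length 3.
Answer: λ = -19/3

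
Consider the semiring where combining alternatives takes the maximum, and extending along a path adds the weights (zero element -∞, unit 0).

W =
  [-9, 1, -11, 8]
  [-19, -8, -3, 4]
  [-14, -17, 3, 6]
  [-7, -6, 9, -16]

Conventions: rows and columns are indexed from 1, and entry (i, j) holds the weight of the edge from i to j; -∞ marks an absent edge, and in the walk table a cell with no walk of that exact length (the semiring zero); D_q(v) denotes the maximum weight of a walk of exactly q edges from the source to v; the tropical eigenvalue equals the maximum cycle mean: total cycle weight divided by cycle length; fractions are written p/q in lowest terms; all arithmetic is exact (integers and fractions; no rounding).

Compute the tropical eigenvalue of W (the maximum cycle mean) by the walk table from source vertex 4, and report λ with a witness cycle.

q=0: [-∞, -∞, -∞, 0]
q=1: [-7, -6, 9, -16]
q=2: [-5, -6, 12, 15]
q=3: [8, 9, 24, 18]
q=4: [11, 12, 27, 30]
Optimal cycle mean attained by: cycle 3->4->3, total 6 + 9, length 2.
Answer: λ = 15/2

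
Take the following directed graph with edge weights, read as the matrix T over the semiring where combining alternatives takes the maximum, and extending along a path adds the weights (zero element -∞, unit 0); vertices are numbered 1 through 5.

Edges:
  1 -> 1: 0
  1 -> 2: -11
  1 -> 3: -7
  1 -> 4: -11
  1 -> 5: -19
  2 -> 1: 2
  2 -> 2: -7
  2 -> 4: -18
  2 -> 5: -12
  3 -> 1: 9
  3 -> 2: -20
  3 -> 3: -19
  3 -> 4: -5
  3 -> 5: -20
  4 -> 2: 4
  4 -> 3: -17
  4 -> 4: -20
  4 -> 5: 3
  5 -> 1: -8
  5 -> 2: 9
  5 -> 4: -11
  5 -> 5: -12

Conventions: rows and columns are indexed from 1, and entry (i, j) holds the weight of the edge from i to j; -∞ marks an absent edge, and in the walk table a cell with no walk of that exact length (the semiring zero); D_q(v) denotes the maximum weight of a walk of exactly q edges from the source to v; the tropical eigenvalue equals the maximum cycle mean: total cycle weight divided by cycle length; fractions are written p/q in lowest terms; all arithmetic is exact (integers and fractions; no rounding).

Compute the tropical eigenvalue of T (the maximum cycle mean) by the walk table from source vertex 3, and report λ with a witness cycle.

q=0: [-∞, -∞, 0, -∞, -∞]
q=1: [9, -20, -19, -5, -20]
q=2: [9, -1, 2, -2, -2]
q=3: [11, 7, 2, -2, 1]
q=4: [11, 10, 4, 0, 1]
q=5: [13, 10, 4, 0, 3]
Optimal cycle mean attained by: cycle 1->3->1, total (-7) + 9, length 2.
Answer: λ = 1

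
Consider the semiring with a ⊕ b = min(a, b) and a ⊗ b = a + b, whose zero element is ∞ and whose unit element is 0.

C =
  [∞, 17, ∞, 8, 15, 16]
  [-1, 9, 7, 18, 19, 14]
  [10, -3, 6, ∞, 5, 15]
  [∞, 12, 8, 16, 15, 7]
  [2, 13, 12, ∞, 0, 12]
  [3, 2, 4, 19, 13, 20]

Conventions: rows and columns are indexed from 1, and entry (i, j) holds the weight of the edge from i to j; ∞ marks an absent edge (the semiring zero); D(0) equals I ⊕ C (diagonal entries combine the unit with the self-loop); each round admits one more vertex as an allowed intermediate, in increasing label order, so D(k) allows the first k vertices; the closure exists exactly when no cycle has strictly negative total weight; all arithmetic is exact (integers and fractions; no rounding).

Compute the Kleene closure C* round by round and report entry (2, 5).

D(0):
  [0, 17, ∞, 8, 15, 16]
  [-1, 0, 7, 18, 19, 14]
  [10, -3, 0, ∞, 5, 15]
  [∞, 12, 8, 0, 15, 7]
  [2, 13, 12, ∞, 0, 12]
  [3, 2, 4, 19, 13, 0]
D(1):
  [0, 17, ∞, 8, 15, 16]
  [-1, 0, 7, 7, 14, 14]
  [10, -3, 0, 18, 5, 15]
  [∞, 12, 8, 0, 15, 7]
  [2, 13, 12, 10, 0, 12]
  [3, 2, 4, 11, 13, 0]
D(2):
  [0, 17, 24, 8, 15, 16]
  [-1, 0, 7, 7, 14, 14]
  [-4, -3, 0, 4, 5, 11]
  [11, 12, 8, 0, 15, 7]
  [2, 13, 12, 10, 0, 12]
  [1, 2, 4, 9, 13, 0]
D(3):
  [0, 17, 24, 8, 15, 16]
  [-1, 0, 7, 7, 12, 14]
  [-4, -3, 0, 4, 5, 11]
  [4, 5, 8, 0, 13, 7]
  [2, 9, 12, 10, 0, 12]
  [0, 1, 4, 8, 9, 0]
D(4):
  [0, 13, 16, 8, 15, 15]
  [-1, 0, 7, 7, 12, 14]
  [-4, -3, 0, 4, 5, 11]
  [4, 5, 8, 0, 13, 7]
  [2, 9, 12, 10, 0, 12]
  [0, 1, 4, 8, 9, 0]
D(5):
  [0, 13, 16, 8, 15, 15]
  [-1, 0, 7, 7, 12, 14]
  [-4, -3, 0, 4, 5, 11]
  [4, 5, 8, 0, 13, 7]
  [2, 9, 12, 10, 0, 12]
  [0, 1, 4, 8, 9, 0]
D(6):
  [0, 13, 16, 8, 15, 15]
  [-1, 0, 7, 7, 12, 14]
  [-4, -3, 0, 4, 5, 11]
  [4, 5, 8, 0, 13, 7]
  [2, 9, 12, 10, 0, 12]
  [0, 1, 4, 8, 9, 0]
Answer: C*[2][5] = 12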